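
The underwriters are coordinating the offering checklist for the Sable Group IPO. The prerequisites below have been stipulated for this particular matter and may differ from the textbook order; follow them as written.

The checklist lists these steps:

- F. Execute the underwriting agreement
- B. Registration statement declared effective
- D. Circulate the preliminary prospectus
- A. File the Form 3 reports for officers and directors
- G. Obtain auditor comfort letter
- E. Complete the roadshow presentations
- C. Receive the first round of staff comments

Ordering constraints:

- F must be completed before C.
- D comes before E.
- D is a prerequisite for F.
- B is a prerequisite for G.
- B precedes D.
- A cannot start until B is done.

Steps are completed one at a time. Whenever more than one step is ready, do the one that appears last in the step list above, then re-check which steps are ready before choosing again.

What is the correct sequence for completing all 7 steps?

B G A D E F C

Only B has no prerequisites, so it is first.
Now G, A and D have their prerequisites met. G is listed later, so G next.
Now A and D have their prerequisites met. A is listed later, so A next.
D needed B, now all done → D.
E and F are both available; E is listed later → E.
F needed D, now all done → F.
Next only C has its prerequisites met → C.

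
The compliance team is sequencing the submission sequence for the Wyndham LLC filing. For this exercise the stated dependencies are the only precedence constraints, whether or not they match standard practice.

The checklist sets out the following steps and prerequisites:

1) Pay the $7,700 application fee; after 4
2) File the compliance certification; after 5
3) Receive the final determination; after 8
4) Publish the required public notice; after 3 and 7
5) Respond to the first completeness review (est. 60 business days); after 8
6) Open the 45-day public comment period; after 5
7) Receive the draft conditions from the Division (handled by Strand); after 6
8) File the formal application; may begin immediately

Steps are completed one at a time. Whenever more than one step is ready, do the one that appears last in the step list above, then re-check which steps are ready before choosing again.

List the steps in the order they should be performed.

8 5 6 7 3 4 2 1

8 has no prerequisites → 8 first.
5 and 3 are both available; 5 is listed later → 5.
Now 6, 3 and 2 have their prerequisites met. 6 is listed later, so 6 next.
7, 3 and 2 are all available; 7 is listed later → 7.
3 and 2 are both available; 3 is listed later → 3.
4 now also ready, so the ready set is {4, 2}; 4 is listed later → 4.
Now 2 and 1 have their prerequisites met. 2 is listed later, so 2 next.
1 is the only step now ready → 1.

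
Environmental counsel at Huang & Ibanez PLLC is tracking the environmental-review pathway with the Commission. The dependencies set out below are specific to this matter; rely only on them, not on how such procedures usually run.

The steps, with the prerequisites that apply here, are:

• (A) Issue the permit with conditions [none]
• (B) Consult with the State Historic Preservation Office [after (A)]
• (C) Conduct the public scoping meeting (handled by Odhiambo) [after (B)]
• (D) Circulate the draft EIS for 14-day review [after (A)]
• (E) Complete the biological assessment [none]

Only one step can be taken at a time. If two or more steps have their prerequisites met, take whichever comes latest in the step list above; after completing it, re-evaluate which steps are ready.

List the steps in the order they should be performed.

(E), (A), (D), (B), (C)

Nothing is required for (E) and (A). (E) is listed later → (E) first.
Next only (A) has its prerequisites met → (A).
Now (D) and (B) have their prerequisites met. (D) is listed later, so (D) next.
(B) needed (A), now all done → (B).
Next only (C) has its prerequisites met → (C).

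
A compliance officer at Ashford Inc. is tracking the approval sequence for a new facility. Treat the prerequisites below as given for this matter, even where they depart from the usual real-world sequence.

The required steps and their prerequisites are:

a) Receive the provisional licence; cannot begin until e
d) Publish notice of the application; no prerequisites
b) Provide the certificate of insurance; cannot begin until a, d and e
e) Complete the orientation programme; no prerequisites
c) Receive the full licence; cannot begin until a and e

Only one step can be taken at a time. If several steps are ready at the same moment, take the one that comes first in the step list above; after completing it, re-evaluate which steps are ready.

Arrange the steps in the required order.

d and e have no prerequisites; d is listed earlier, so d is first.
e is the only step now ready → e.
a needed e, now all done → a.
Now b and c have their prerequisites met. b is listed earlier, so b next.
c needed a and e, now all done → c.

d → e → a → b → c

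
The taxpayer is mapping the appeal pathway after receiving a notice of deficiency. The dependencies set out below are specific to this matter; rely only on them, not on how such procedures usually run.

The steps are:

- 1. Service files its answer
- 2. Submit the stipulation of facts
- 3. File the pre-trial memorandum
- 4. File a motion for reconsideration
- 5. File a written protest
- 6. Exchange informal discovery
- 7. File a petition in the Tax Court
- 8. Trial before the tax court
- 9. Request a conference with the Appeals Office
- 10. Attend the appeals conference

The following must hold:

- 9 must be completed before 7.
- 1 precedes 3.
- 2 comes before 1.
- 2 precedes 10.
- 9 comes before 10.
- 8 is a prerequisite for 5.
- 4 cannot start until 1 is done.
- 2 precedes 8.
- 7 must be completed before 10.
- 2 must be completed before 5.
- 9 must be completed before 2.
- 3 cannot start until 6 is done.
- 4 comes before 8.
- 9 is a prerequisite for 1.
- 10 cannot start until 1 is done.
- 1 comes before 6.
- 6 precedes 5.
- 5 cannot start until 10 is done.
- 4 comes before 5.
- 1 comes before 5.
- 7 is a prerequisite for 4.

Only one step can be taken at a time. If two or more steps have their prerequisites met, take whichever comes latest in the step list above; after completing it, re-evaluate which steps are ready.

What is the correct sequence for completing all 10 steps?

9 7 2 1 10 6 4 8 5 3

9 has no prerequisites → 9 first.
Ready: 7 and 2. 7 is listed later → 7.
2 needed 9, now all done → 2.
1 is the only step now ready → 1.
10, 6 and 4 are all available; 10 is listed later → 10.
6 and 4 are both available; 6 is listed later → 6.
3 now also ready, so the ready set is {4, 3}; 4 is listed later → 4.
8 now also ready, so the ready set is {8, 3}; 8 is listed later → 8.
5 and 3 are both available; 5 is listed later → 5.
That leaves 3 as the only ready step → 3.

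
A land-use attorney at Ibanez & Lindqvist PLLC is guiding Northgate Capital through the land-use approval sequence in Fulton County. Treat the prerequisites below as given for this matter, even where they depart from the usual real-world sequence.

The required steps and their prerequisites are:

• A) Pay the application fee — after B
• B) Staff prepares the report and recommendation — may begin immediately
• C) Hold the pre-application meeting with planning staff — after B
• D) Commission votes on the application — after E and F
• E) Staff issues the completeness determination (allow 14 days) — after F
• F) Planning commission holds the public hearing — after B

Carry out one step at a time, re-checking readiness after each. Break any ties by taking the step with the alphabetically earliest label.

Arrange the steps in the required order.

B A C F E D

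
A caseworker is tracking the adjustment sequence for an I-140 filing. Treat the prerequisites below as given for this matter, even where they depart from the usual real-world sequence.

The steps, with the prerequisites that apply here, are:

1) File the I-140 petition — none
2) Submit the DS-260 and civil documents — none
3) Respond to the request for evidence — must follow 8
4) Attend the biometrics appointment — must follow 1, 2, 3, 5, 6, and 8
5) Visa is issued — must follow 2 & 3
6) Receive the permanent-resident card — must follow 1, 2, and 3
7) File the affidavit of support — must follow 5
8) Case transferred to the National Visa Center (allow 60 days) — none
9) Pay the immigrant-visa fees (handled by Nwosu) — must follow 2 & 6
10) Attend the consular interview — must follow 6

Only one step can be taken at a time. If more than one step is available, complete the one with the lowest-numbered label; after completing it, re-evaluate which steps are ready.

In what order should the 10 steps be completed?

1 2 8 3 5 6 4 7 9 10

1, 2 and 8 have no prerequisites; 1 has the earlier label, so 1 is first.
2 and 8 are both available; 2 has the earlier label → 2.
Next only 8 has its prerequisites met → 8.
3 needed 8, now all done → 3.
Now 5 and 6 have their prerequisites met. 5 has the earlier label, so 5 next.
6 and 7 are both available; 6 has the earlier label → 6.
4, 9 and 10 now also ready, so the ready set is {4, 7, 9, 10}; 4 has the earlier label → 4.
Now 7, 9 and 10 have their prerequisites met. 7 has the earlier label, so 7 next.
9 and 10 are both available; 9 has the earlier label → 9.
10 needed 6, now all done → 10.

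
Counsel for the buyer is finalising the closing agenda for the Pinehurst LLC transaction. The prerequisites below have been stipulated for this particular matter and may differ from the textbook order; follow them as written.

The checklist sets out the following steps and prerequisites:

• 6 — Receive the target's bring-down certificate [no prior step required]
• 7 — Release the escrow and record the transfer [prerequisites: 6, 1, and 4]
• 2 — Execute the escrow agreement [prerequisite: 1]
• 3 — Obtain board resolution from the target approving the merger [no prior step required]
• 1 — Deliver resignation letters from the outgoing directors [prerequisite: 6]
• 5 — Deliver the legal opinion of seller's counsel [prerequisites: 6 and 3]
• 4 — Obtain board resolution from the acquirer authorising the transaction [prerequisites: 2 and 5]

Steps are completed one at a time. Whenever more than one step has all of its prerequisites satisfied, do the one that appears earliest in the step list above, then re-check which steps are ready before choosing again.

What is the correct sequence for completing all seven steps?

6, 3, 1, 2, 5, 4, 7

Nothing is required for 6 and 3. 6 is listed earlier → 6 first.
1 now also ready, so the ready set is {3, 1}; 3 is listed earlier → 3.
1 and 5 are both available; 1 is listed earlier → 1.
Now 2 and 5 have their prerequisites met. 2 is listed earlier, so 2 next.
5 needed 6 and 3, now all done → 5.
4 needed 2 and 5, now all done → 4.
Next only 7 has its prerequisites met → 7.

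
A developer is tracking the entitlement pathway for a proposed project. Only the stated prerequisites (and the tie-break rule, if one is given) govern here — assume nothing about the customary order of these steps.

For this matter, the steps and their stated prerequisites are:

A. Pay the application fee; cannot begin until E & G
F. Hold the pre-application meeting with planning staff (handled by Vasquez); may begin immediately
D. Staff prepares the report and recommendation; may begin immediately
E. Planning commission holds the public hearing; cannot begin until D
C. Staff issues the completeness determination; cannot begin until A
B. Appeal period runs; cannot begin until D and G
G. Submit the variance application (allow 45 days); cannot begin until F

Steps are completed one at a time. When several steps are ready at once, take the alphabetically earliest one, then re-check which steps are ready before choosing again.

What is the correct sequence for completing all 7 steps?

Nothing is required for D and F. D has the earlier label → D first.
E and F are both available; E has the earlier label → E.
F is the only step now ready → F.
G is the only step now ready → G.
Ready: A and B. A has the earlier label → A.
Ready: B and C. B has the earlier label → B.
C needed A, now all done → C.

D → E → F → G → A → B → C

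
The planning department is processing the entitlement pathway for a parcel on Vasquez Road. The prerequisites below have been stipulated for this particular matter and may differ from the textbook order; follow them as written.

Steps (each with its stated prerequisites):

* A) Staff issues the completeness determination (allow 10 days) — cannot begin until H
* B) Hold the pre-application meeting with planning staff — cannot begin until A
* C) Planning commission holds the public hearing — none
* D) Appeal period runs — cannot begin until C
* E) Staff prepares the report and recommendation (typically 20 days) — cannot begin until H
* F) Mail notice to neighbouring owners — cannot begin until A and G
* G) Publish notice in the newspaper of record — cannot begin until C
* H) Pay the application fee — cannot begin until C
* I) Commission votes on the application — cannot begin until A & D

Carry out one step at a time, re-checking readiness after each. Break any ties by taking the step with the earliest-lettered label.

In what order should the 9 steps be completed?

C is the only step with nothing outstanding, so it goes first.
Ready: D, G and H. D has the earlier label → D.
Ready: G and H. G has the earlier label → G.
Next only H has its prerequisites met → H.
A and E are both available; A has the earlier label → A.
B, F and I now also ready, so the ready set is {B, E, F, I}; B has the earlier label → B.
E, F and I are all available; E has the earlier label → E.
F and I are both available; F has the earlier label → F.
I is the only step now ready → I.

C D G H A B E F I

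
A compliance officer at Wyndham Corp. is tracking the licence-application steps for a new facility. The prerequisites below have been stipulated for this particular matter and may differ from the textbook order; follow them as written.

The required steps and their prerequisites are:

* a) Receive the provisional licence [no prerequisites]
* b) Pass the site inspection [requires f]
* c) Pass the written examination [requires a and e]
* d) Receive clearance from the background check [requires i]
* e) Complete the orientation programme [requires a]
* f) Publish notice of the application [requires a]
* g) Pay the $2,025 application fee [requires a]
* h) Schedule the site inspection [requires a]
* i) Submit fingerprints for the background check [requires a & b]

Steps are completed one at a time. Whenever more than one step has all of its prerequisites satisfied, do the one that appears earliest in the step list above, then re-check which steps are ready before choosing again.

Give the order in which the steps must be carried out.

a has no prerequisites → a first.
e, f, g and h are all available; e is listed earlier → e.
c now also ready, so the ready set is {c, f, g, h}; c is listed earlier → c.
Ready: f, g and h. f is listed earlier → f.
b, g and h are all available; b is listed earlier → b.
i now also ready, so the ready set is {g, h, i}; g is listed earlier → g.
h and i are both available; h is listed earlier → h.
Next only i has its prerequisites met → i.
d is the only step now ready → d.

a e c f b g h i d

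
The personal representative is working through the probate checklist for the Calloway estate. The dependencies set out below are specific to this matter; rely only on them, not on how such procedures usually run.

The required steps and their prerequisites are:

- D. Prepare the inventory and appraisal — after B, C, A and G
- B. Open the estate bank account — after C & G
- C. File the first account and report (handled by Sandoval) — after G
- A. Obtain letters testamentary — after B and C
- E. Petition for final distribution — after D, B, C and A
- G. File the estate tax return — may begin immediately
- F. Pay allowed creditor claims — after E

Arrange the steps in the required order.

Only G has no prerequisites, so it is first.
C needed G, now all done → C.
B needed C and G, now all done → B.
A needed B and C, now all done → A.
Next only D has its prerequisites met → D.
Next only E has its prerequisites met → E.
That leaves F as the only ready step → F.

G C B A D E F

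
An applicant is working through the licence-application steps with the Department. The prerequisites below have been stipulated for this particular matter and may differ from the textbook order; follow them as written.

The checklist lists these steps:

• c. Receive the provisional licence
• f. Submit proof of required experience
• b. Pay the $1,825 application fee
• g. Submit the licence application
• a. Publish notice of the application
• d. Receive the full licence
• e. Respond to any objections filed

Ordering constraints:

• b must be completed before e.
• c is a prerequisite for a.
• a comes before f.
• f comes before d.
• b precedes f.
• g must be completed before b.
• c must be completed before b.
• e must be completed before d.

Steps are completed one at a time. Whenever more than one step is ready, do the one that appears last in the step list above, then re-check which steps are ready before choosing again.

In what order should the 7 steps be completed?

g, c, a, b, e, f, d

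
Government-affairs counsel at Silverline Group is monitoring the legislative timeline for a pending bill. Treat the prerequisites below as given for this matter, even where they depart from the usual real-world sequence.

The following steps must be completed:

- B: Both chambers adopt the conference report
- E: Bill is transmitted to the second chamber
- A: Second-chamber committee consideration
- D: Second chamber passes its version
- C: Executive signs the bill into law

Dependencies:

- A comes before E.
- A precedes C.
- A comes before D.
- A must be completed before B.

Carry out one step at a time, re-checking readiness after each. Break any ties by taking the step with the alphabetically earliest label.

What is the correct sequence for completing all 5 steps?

A, B, C, D, E

Only A has no prerequisites, so it is first.
B, C, D and E are all available; B has the earlier label → B.
Ready: C, D and E. C has the earlier label → C.
D and E are both available; D has the earlier label → D.
E is the only step now ready → E.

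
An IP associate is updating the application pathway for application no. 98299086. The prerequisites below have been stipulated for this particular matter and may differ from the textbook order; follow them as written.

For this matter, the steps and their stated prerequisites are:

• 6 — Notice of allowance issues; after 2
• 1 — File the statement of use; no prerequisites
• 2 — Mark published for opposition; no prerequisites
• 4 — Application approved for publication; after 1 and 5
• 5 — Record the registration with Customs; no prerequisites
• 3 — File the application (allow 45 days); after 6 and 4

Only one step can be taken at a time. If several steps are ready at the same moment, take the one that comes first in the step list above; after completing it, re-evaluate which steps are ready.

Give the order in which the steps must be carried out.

1, 2, 6, 5, 4, 3

Nothing is required for 1, 2 and 5. 1 is listed earlier → 1 first.
Ready: 2 and 5. 2 is listed earlier → 2.
Ready: 6 and 5. 6 is listed earlier → 6.
That leaves 5 as the only ready step → 5.
4 needed 1 and 5, now all done → 4.
That leaves 3 as the only ready step → 3.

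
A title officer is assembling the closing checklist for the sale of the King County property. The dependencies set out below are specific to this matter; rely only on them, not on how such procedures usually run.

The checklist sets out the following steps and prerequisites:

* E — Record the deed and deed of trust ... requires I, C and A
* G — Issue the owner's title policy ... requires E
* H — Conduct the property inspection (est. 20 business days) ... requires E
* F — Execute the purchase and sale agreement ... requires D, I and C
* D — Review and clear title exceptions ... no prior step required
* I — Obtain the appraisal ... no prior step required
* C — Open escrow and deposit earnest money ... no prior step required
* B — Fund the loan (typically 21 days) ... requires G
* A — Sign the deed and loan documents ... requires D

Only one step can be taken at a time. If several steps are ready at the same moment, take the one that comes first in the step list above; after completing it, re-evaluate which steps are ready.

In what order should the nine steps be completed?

D → I → C → F → A → E → G → H → B

D, I and C have no prerequisites; D is listed earlier, so D is first.
A now also ready, so the ready set is {I, C, A}; I is listed earlier → I.
Ready: C and A. C is listed earlier → C.
F now also ready, so the ready set is {F, A}; F is listed earlier → F.
A needed D, now all done → A.
E is the only step now ready → E.
G and H are both available; G is listed earlier → G.
B now also ready, so the ready set is {H, B}; H is listed earlier → H.
Next only B has its prerequisites met → B.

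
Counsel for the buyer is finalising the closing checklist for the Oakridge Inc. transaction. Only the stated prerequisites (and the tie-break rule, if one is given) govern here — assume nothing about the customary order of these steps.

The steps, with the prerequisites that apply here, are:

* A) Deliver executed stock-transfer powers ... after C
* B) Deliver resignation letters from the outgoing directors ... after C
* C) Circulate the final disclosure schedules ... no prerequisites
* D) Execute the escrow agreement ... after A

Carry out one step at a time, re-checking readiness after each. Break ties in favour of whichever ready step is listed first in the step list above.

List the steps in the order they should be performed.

C, A, B, D

C is the only step with nothing outstanding, so it goes first.
A and B are both available; A is listed earlier → A.
B and D are both available; B is listed earlier → B.
D needed A, now all done → D.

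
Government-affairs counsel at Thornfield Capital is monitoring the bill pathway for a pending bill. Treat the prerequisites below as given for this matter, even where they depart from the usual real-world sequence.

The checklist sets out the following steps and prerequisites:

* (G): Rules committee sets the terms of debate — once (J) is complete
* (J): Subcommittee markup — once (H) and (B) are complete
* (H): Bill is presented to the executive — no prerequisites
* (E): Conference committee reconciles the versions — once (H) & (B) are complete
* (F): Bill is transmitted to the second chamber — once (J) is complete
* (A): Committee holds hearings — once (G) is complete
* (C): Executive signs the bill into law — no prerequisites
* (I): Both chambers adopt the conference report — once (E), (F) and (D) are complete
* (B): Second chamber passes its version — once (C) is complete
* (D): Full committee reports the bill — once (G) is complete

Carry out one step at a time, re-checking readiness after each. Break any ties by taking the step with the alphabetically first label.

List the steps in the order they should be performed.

(C), (B), (H), (E), (J), (F), (G), (A), (D), (I)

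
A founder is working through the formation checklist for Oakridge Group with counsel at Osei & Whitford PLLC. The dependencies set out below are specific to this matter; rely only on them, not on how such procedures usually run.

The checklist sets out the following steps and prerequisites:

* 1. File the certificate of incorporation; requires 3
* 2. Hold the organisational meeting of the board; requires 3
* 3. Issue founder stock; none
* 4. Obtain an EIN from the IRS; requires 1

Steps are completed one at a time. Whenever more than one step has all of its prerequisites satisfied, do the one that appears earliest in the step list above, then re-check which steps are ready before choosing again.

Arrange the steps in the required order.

3 1 2 4

3 is the only step with nothing outstanding, so it goes first.
Ready: 1 and 2. 1 is listed earlier → 1.
Ready: 2 and 4. 2 is listed earlier → 2.
4 needed 1, now all done → 4.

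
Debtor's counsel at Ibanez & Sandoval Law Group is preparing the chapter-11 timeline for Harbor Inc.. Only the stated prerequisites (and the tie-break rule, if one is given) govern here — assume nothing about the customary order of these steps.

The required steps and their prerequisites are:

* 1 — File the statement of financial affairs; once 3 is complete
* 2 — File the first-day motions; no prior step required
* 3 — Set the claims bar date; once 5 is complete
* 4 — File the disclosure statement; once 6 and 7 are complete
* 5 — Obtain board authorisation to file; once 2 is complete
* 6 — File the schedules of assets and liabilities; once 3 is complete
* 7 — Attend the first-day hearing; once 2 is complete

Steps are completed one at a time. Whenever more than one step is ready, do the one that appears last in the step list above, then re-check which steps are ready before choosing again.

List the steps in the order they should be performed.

2 is the only step with nothing outstanding, so it goes first.
Ready: 7 and 5. 7 is listed later → 7.
5 needed 2, now all done → 5.
That leaves 3 as the only ready step → 3.
Ready: 6 and 1. 6 is listed later → 6.
4 and 1 are both available; 4 is listed later → 4.
That leaves 1 as the only ready step → 1.

2 → 7 → 5 → 3 → 6 → 4 → 1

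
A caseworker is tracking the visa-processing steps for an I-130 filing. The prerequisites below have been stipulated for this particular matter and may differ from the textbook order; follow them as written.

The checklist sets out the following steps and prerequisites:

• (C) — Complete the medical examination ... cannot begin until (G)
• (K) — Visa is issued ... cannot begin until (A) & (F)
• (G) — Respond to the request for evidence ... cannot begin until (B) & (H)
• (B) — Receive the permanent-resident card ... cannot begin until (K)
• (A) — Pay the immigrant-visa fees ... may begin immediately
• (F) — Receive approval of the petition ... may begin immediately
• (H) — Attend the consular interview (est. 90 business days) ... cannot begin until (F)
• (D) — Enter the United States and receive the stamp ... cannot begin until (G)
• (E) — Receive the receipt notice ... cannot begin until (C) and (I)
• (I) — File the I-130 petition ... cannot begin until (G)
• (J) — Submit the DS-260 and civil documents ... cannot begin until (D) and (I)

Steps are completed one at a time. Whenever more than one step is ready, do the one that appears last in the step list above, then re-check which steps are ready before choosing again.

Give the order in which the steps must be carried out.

Nothing is required for (F) and (A). (F) is listed later → (F) first.
(H) now also ready, so the ready set is {(H), (A)}; (H) is listed later → (H).
(A) is the only step now ready → (A).
Next only (K) has its prerequisites met → (K).
(B) needed (K), now all done → (B).
(G) is the only step now ready → (G).
Now (I), (D) and (C) have their prerequisites met. (I) is listed later, so (I) next.
Now (D) and (C) have their prerequisites met. (D) is listed later, so (D) next.
(J) and (C) are both available; (J) is listed later → (J).
(C) needed (G), now all done → (C).
(E) needed (I) and (C), now all done → (E).

(F), (H), (A), (K), (B), (G), (I), (D), (J), (C), (E)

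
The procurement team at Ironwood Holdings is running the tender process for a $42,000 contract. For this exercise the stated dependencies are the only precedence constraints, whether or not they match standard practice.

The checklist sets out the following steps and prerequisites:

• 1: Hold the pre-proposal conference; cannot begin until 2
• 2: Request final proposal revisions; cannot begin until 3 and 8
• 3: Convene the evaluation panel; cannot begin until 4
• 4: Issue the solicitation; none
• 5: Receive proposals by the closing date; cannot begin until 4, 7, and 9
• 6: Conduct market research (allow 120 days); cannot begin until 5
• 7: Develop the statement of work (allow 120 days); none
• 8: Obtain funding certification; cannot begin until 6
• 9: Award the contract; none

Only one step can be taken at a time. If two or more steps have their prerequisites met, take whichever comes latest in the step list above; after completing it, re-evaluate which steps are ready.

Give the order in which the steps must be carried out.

9, 7 and 4 have no prerequisites; 9 is listed later, so 9 is first.
7 and 4 are both available; 7 is listed later → 7.
Next only 4 has its prerequisites met → 4.
Ready: 5 and 3. 5 is listed later → 5.
6 and 3 are both available; 6 is listed later → 6.
Now 8 and 3 have their prerequisites met. 8 is listed later, so 8 next.
Next only 3 has its prerequisites met → 3.
Next only 2 has its prerequisites met → 2.
That leaves 1 as the only ready step → 1.

9 → 7 → 4 → 5 → 6 → 8 → 3 → 2 → 1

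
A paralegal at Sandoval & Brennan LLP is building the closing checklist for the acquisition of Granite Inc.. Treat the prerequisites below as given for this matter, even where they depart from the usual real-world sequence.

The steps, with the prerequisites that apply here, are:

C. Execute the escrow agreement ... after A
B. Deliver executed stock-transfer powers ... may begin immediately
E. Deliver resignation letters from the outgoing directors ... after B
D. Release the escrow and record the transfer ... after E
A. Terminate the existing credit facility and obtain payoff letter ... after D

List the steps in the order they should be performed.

B, E, D, A, C

Only B has no prerequisites, so it is first.
E is the only step now ready → E.
D needed E, now all done → D.
A is the only step now ready → A.
C needed A, now all done → C.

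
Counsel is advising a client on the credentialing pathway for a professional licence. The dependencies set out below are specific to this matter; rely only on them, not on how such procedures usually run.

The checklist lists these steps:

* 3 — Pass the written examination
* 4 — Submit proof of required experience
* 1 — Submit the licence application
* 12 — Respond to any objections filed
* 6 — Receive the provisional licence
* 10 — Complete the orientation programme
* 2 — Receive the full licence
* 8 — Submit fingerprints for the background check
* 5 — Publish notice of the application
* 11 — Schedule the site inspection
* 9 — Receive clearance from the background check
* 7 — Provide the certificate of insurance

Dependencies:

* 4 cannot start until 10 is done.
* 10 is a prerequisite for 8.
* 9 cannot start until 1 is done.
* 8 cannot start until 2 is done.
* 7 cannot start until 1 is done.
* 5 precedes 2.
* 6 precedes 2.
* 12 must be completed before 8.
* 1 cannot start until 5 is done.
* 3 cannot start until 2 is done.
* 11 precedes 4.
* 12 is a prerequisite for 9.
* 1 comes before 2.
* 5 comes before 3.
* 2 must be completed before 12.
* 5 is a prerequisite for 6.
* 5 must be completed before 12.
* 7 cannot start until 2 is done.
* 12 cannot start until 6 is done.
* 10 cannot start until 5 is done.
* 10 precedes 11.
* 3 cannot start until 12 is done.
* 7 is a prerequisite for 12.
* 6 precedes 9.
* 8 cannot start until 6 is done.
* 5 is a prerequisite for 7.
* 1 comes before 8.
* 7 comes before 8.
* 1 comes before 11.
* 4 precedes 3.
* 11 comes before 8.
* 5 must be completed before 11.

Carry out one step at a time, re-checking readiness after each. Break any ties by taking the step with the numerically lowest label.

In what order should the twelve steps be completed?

5 is the only step with nothing outstanding, so it goes first.
Ready: 1, 6 and 10. 1 has the earlier label → 1.
6 and 10 are both available; 6 has the earlier label → 6.
Ready: 2 and 10. 2 has the earlier label → 2.
7 now also ready, so the ready set is {7, 10}; 7 has the earlier label → 7.
10 and 12 are both available; 10 has the earlier label → 10.
11 now also ready, so the ready set is {11, 12}; 11 has the earlier label → 11.
Ready: 4 and 12. 4 has the earlier label → 4.
12 is the only step now ready → 12.
Now 3, 8 and 9 have their prerequisites met. 3 has the earlier label, so 3 next.
Ready: 8 and 9. 8 has the earlier label → 8.
Next only 9 has its prerequisites met → 9.

5, 1, 6, 2, 7, 10, 11, 4, 12, 3, 8, 9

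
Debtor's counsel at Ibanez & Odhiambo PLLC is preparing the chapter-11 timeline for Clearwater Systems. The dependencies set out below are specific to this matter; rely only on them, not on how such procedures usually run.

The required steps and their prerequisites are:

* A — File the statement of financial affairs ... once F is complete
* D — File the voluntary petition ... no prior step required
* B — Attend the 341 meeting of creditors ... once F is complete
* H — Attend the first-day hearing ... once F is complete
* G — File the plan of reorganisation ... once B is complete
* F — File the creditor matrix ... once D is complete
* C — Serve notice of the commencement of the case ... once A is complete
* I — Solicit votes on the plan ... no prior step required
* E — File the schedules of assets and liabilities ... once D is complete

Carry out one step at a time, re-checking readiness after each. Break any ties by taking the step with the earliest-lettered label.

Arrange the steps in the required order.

D, E, F, A, B, C, G, H, I

Nothing is required for D and I. D has the earlier label → D first.
E and F now also ready, so the ready set is {E, F, I}; E has the earlier label → E.
F and I are both available; F has the earlier label → F.
Now A, B, H and I have their prerequisites met. A has the earlier label, so A next.
C now also ready, so the ready set is {B, C, H, I}; B has the earlier label → B.
Ready: C, G, H and I. C has the earlier label → C.
Ready: G, H and I. G has the earlier label → G.
Ready: H and I. H has the earlier label → H.
Next only I has its prerequisites met → I.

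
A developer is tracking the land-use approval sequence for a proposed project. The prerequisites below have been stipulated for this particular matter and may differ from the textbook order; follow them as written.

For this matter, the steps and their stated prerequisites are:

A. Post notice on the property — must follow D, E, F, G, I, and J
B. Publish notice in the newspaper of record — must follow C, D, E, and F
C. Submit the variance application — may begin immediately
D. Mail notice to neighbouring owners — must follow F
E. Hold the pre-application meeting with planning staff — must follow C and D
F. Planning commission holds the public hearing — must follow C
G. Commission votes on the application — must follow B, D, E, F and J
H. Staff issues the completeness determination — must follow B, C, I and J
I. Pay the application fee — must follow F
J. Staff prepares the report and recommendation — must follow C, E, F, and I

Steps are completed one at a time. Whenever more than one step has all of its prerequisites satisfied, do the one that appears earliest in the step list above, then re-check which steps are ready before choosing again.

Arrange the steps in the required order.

C, F, D, E, B, I, J, G, A, H

Only C has no prerequisites, so it is first.
F needed C, now all done → F.
D and I are both available; D is listed earlier → D.
Ready: E and I. E is listed earlier → E.
B and I are both available; B is listed earlier → B.
I needed F, now all done → I.
Next only J has its prerequisites met → J.
Now G and H have their prerequisites met. G is listed earlier, so G next.
Ready: A and H. A is listed earlier → A.
Next only H has its prerequisites met → H.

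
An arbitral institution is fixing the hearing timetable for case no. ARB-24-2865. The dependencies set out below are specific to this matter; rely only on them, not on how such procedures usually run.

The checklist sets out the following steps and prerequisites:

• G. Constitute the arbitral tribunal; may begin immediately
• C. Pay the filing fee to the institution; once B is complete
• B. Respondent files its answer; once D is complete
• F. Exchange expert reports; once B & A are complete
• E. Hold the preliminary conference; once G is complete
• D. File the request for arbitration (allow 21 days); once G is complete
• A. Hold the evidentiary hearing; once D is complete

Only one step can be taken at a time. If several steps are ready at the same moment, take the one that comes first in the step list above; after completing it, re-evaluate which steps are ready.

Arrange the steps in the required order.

G is the only step with nothing outstanding, so it goes first.
E and D are both available; E is listed earlier → E.
Next only D has its prerequisites met → D.
Ready: B and A. B is listed earlier → B.
C and A are both available; C is listed earlier → C.
A needed D, now all done → A.
Next only F has its prerequisites met → F.

G, E, D, B, C, A, F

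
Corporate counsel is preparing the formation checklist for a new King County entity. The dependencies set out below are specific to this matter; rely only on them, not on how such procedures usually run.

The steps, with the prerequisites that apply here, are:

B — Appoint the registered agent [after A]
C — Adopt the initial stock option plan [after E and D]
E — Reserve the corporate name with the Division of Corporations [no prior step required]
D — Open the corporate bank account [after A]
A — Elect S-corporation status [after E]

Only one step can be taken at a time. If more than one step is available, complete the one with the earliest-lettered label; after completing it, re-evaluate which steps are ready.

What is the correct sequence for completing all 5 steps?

E A B D C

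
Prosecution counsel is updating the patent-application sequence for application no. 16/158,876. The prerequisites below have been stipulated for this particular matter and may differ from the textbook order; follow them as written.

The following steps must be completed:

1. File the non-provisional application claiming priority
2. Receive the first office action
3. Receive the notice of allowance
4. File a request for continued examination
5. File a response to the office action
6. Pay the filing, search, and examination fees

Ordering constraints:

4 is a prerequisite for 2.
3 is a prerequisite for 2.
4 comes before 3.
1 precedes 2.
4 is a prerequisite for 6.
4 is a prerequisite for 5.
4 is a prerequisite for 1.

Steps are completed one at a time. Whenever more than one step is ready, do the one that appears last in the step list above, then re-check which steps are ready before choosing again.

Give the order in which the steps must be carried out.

4 is the only step with nothing outstanding, so it goes first.
Now 6, 5, 3 and 1 have their prerequisites met. 6 is listed later, so 6 next.
5, 3 and 1 are all available; 5 is listed later → 5.
Ready: 3 and 1. 3 is listed later → 3.
1 needed 4, now all done → 1.
2 needed 4, 3 and 1, now all done → 2.

4 → 6 → 5 → 3 → 1 → 2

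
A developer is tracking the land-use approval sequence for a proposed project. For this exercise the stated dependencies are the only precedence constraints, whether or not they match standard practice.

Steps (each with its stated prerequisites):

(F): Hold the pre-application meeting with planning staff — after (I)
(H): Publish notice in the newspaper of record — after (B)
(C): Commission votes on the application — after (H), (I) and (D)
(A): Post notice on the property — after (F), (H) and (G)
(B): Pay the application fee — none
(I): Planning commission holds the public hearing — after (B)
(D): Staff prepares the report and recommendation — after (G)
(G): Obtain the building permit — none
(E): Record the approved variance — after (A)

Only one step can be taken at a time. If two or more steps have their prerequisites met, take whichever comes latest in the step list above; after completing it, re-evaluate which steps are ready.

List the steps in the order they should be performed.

(G) (D) (B) (I) (H) (C) (F) (A) (E)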